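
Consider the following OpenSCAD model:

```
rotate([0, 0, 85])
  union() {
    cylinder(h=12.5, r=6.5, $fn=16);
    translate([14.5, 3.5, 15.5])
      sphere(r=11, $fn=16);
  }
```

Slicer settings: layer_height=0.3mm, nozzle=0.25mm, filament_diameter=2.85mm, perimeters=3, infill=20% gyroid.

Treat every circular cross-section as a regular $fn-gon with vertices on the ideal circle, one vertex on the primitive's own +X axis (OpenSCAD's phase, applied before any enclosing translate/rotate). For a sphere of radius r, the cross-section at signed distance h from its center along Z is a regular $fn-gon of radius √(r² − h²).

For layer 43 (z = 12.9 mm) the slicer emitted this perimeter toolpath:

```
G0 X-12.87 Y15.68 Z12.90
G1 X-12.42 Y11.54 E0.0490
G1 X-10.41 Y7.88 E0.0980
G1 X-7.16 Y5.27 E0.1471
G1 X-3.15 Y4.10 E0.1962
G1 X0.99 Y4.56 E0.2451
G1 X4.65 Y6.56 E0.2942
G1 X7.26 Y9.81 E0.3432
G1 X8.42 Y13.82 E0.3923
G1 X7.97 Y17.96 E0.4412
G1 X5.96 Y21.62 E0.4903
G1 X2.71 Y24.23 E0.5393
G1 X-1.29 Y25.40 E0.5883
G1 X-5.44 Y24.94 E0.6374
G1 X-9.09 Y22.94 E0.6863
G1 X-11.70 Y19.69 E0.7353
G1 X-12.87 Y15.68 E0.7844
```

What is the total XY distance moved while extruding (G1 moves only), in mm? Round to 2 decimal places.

66.72 mm

Sum the Euclidean lengths of each G1 segment: total = 66.72 mm.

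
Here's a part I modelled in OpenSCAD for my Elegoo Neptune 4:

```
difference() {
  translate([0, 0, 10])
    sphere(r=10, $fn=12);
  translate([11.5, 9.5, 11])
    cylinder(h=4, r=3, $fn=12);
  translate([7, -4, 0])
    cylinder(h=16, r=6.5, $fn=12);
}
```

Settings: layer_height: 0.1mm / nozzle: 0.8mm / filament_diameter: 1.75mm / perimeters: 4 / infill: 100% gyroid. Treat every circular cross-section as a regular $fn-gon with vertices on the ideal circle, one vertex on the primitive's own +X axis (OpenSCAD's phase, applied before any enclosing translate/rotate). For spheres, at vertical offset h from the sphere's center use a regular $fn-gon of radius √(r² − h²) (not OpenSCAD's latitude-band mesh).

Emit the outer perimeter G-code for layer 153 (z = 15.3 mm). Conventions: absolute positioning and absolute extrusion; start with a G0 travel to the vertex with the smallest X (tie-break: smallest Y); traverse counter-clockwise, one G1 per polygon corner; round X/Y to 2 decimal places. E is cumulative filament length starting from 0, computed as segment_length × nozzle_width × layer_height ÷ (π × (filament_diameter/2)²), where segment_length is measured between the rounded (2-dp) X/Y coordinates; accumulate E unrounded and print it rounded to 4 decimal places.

At z = 15.3 mm: the r=10 sphere slices to a regular 12-gon of circumradius 8.480 (√(r²−h²) with h=5.3 from center); the cylinder at (11.5, 9.5) does not reach this height (z outside [11, 15]); the r=6.5 cylinder at (7, -4) gives a regular 12-gon of circumradius 6.5 (constant along its height); Taking the first minus the rest: starting from the r=10 sphere, the r=6.5 cylinder at (7, -4) partially overlaps it — only the 55.62 mm² overlap (of its 126.75 mm²) is removed, clipping the outline — 1 connected region. The outline is a single polygon with 16 vertices. Extrusion per mm of travel: 0.8 × 0.1 / (π × 0.875²) = 0.033260. Accumulating E over each segment gives final E = 1.8156.

G0 X-8.48 Y0.00 Z15.30
G1 X-7.34 Y-4.24 E0.1460
G1 X-4.24 Y-7.34 E0.2918
G1 X0.00 Y-8.48 E0.4379
G1 X2.05 Y-7.93 E0.5085
G1 X1.37 Y-7.25 E0.5405
G1 X0.50 Y-4.00 E0.6524
G1 X1.37 Y-0.75 E0.7643
G1 X3.75 Y1.63 E0.8762
G1 X7.00 Y2.50 E0.9881
G1 X7.87 Y2.27 E1.0180
G1 X7.34 Y4.24 E1.0859
G1 X4.24 Y7.34 E1.2317
G1 X0.00 Y8.48 E1.3777
G1 X-4.24 Y7.34 E1.5238
G1 X-7.34 Y4.24 E1.6696
G1 X-8.48 Y0.00 E1.8156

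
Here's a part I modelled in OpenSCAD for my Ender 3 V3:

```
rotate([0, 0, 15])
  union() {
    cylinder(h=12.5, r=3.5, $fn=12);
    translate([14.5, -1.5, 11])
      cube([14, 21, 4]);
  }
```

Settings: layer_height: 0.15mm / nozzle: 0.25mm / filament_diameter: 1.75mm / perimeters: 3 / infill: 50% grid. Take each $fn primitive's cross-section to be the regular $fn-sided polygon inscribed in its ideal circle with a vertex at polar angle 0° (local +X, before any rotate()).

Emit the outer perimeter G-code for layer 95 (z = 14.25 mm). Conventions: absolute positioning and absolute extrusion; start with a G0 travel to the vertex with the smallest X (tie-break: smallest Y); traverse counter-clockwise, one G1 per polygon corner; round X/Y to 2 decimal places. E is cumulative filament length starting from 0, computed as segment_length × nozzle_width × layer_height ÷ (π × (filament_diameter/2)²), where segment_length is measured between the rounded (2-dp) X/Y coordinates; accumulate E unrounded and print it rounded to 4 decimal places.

At z = 14.25 mm: the cylinder is absent (z outside [0, 12.5]); the cube at (14.5, -1.5) (footprint 14×21) is included at this height; Merging all regions: only the 14×21 cube at (14.5, -1.5) is present, so the union is just that shape — 1 connected region; (rotated 15° about Z; rotation is an isometry so areas/perimeters/island counts are preserved). The outline is a single polygon with 4 vertices. Extrusion per mm of travel: 0.25 × 0.15 / (π × 0.875²) = 0.015591. Accumulating E over each segment gives final E = 1.0914.

G0 X8.96 Y22.59 Z14.25
G1 X14.39 Y2.30 E0.3275
G1 X27.92 Y5.93 E0.5459
G1 X22.48 Y26.21 E0.8732
G1 X8.96 Y22.59 E1.0914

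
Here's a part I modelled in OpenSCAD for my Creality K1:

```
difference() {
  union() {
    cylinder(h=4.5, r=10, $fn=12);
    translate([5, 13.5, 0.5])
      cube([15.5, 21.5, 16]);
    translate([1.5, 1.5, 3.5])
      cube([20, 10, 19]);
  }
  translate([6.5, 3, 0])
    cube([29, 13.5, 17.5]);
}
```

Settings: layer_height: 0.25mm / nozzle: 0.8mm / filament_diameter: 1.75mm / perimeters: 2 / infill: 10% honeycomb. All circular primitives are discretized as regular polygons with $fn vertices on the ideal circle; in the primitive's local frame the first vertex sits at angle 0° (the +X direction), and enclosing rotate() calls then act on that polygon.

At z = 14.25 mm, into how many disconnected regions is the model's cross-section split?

At z = 14.25 mm: the cylinder is absent (z outside [0, 4.5]); the 15.5×21.5 cube at (5, 13.5) contributes its full rectangle; the 20×10 cube at (1.5, 1.5) contributes its full rectangle; Combining (union): the 2 present regions are separate (no shared area or edge), so areas and boundary lengths simply add and each stays a separate island — 2 connected regions; the cube at (6.5, 3) (footprint 29×13.5) is included at this height; After the difference (first − rest): starting from that combined region, the 29×13.5 cube at (6.5, 3) partially overlaps it — only the 169.50 mm² overlap (of its 391.50 mm²) is removed, clipping the outline — 2 connected regions. The result has 2 disconnected regions.

2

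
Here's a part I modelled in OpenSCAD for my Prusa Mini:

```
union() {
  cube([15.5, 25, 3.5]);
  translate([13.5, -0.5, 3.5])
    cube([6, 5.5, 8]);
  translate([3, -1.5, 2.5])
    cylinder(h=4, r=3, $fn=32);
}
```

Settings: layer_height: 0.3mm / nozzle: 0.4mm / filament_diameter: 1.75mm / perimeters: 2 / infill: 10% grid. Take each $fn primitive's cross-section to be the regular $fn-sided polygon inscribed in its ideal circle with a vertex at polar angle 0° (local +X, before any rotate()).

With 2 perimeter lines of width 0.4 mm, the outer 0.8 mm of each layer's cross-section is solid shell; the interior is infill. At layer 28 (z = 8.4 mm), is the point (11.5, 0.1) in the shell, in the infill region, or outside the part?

outside

At z = 8.4 mm: the cube does not reach this height (z outside [0, 3.5]); the cube at (13.5, -0.5) (footprint 6×5.5) is included at this height; the cylinder at (3, -1.5) is not intersected at this z (z outside [2.5, 6.5]); Combining (union): only the 6×5.5 cube at (13.5, -0.5) is present, so the union is just that shape — 1 connected region. Overall, the cross-section is a single solid region. The nearest boundary edge runs (13.50, 5.00)→(13.50, -0.50); distance from the point to it = 2.00 mm. The point is not inside any of the regions above, so it lies outside the cross-section (2.00 mm from the nearest boundary).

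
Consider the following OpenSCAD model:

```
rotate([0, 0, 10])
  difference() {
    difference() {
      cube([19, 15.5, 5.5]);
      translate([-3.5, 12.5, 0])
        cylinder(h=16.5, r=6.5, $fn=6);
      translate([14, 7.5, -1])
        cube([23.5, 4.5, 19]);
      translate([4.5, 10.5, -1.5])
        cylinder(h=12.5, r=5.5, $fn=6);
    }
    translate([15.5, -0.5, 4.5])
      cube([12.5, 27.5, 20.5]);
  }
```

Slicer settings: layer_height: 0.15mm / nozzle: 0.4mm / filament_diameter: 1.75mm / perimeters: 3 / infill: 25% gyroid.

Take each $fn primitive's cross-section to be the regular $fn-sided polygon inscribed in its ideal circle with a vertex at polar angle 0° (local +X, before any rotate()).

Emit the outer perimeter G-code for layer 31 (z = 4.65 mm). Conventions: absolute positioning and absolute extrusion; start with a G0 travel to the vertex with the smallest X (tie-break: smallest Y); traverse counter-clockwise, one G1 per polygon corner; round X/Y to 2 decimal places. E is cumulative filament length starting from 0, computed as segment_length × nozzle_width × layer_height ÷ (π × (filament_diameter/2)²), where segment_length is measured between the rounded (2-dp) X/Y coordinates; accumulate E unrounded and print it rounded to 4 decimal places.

At z = 4.65 mm: the 19×15.5 cube contributes its full rectangle; the cylinder at (-3.5, 12.5): section is a regular 6-gon, circumradius r=6.5; the cube at (14, 7.5) (footprint 23.5×4.5) is included at this height; the cylinder at (4.5, 10.5): section is a regular 6-gon, circumradius r=5.5; Subtracting the remaining from the first: starting from the 19×15.5 cube, the r=6.5 cylinder at (-3.5, 12.5) partially overlaps it — only the 14.20 mm² overlap (of its 109.77 mm²) is removed, clipping the outline; the 23.5×4.5 cube at (14, 7.5) partially overlaps it — only the 22.50 mm² overlap (of its 105.75 mm²) is removed, clipping the outline; the r=5.5 cylinder at (4.5, 10.5) partially overlaps it — only the 65.89 mm² overlap (of its 78.59 mm²) is removed, clipping the outline — 1 connected region; the cube at (15.5, -0.5) (footprint 12.5×27.5) is included at this height; After the difference (first − rest): starting from the result so far, the 12.5×27.5 cube at (15.5, -0.5) partially overlaps it — only the 38.50 mm² overlap (of its 343.75 mm²) is removed, clipping the outline — 1 connected region; (whole slice rotated 10° about Z — lengths, areas and connectivity unchanged). The outline is a single polygon with 16 vertices. Extrusion per mm of travel: 0.4 × 0.15 / (π × 0.875²) = 0.024945. Accumulating E over each segment gives final E = 2.0455.

G0 X-1.44 Y15.48 Z4.65
G1 X-1.05 Y15.01 E0.0152
G1 X-0.93 Y15.34 E0.0240
G1 X4.49 Y16.29 E0.1613
G1 X8.02 Y12.08 E0.2983
G1 X6.14 Y6.91 E0.4355
G1 X0.73 Y5.95 E0.5726
G1 X-0.98 Y7.99 E0.6390
G1 X-1.27 Y7.19 E0.6602
G1 X0.00 Y0.00 E0.8424
G1 X15.26 Y2.69 E1.2289
G1 X13.96 Y10.08 E1.4161
G1 X12.48 Y9.82 E1.4535
G1 X11.70 Y14.25 E1.5658
G1 X13.18 Y14.51 E1.6032
G1 X12.57 Y17.96 E1.6906
G1 X-1.44 Y15.48 E2.0455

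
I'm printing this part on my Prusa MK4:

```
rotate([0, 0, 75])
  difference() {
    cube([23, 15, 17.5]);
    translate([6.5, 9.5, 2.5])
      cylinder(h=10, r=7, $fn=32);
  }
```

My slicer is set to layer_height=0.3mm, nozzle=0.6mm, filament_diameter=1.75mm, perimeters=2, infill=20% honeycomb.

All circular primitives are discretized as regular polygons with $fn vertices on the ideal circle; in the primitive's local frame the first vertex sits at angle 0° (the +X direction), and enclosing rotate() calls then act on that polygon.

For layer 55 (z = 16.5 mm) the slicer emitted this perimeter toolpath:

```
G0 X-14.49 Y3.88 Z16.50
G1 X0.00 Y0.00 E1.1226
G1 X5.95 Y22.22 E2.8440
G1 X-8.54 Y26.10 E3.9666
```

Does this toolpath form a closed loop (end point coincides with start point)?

no

Start point (G0): (-14.49, 3.88). End point (last G1): the path does not return to the start — open.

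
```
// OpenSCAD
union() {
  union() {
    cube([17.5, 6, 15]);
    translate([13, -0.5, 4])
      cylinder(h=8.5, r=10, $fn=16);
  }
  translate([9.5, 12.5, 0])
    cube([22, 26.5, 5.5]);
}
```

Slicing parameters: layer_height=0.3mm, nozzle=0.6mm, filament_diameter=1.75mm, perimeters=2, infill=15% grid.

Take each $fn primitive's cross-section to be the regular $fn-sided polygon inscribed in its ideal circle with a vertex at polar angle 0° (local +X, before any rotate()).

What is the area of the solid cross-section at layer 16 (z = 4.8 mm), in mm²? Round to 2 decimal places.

At z = 4.8 mm: the cube is present — its section is the full 17.5×6 rectangle (area 105.00 mm²); the r=10 cylinder at (13, -0.5) contributes a regular 16-gon of circumradius 10 (area = (16/2)·10.000²·sin(360°/16) = 306.15 mm²); Taking the union: the regions partially overlap — summed areas 411.15 mm² minus the doubly-counted overlap 81.15 mm² gives 330.00 mm² — area = 330.00 mm²; the cube at (9.5, 12.5) is present — its section is the full 22×26.5 rectangle (area 583.00 mm²); Taking the union: the 2 present regions are separate (no shared area or edge), so areas and boundary lengths simply add and each stays a separate island — area = 913.00 mm². Overall, the cross-section has 2 separate islands. Net area = 913.00 mm².

913.00 mm²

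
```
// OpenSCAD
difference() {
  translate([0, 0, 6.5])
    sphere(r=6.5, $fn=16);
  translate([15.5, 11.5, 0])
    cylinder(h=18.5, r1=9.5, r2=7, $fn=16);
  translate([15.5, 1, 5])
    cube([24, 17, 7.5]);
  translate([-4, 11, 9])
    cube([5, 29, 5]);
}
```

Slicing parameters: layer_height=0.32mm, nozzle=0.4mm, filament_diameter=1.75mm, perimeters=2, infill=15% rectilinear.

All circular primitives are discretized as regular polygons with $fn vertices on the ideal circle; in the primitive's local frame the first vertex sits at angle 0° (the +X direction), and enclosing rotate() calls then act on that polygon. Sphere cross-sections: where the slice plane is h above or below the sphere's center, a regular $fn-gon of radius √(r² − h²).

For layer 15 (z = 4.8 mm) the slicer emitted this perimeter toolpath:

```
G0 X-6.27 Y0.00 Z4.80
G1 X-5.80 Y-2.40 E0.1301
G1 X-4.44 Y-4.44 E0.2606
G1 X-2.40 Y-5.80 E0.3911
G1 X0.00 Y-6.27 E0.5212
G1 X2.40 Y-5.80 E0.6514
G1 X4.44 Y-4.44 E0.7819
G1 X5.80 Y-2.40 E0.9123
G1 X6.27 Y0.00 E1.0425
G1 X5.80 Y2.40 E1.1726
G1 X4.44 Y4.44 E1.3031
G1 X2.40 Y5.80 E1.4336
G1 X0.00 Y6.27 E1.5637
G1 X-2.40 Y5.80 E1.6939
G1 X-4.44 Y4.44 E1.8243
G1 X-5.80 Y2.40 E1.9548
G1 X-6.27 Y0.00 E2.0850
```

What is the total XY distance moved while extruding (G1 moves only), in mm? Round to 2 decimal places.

39.18 mm

Sum the Euclidean lengths of each G1 segment: total = 39.18 mm.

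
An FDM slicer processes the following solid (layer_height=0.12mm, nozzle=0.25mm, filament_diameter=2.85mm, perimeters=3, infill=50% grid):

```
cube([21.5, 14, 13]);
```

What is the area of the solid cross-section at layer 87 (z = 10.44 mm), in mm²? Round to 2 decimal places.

At z = 10.44 mm: the 21.5×14 cube contributes its full rectangle (area 301.00 mm²). Overall, the cross-section is a single solid region. Net area = 301.00 mm².

301.00 mm²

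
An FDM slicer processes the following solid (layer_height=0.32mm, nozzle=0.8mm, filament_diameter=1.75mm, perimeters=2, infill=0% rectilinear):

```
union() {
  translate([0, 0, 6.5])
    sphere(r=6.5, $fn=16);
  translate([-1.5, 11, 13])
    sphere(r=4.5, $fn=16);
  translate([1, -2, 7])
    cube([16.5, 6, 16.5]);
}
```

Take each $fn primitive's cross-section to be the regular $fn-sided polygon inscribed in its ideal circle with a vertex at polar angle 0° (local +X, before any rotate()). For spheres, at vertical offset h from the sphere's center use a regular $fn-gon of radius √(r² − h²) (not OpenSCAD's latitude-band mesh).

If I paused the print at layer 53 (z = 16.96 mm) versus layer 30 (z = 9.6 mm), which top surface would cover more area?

Layer 53 (z = 16.96): the sphere does not reach this height (|z−center|=10.460 > r=6.5); the r=4.5 sphere at (-1.5, 11) contributes a regular 16-gon of circumradius √(4.5²−3.96²) = 2.137 (area = (16/2)·2.137²·sin(360°/16) = 13.99 mm²); the cube at (1, -2) is present — its section is the full 16.5×6 rectangle (area 99.00 mm²); Merging all regions: the 2 present regions are separate (no shared area or edge), so areas and boundary lengths simply add and each stays a separate island — area = 112.99 mm². So its area = 112.99 mm². Layer 30 (z = 9.6): the r=6.5 sphere contributes a regular 16-gon of circumradius √(6.5²−3.1²) = 5.713 (area = (16/2)·5.713²·sin(360°/16) = 99.93 mm²); the r=4.5 sphere at (-1.5, 11) contributes a regular 16-gon of circumradius √(4.5²−3.4²) = 2.948 (area = (16/2)·2.948²·sin(360°/16) = 26.60 mm²); the cube at (1, -2) is present — its section is the full 16.5×6 rectangle (area 99.00 mm²); Taking the union: the regions partially overlap — summed areas 225.53 mm² minus the doubly-counted overlap 25.52 mm² gives 200.01 mm² — area = 200.01 mm². So its area = 200.01 mm². Layer 30 is larger (200.01 vs 112.99 mm²).

layer 30 (z = 9.6 mm)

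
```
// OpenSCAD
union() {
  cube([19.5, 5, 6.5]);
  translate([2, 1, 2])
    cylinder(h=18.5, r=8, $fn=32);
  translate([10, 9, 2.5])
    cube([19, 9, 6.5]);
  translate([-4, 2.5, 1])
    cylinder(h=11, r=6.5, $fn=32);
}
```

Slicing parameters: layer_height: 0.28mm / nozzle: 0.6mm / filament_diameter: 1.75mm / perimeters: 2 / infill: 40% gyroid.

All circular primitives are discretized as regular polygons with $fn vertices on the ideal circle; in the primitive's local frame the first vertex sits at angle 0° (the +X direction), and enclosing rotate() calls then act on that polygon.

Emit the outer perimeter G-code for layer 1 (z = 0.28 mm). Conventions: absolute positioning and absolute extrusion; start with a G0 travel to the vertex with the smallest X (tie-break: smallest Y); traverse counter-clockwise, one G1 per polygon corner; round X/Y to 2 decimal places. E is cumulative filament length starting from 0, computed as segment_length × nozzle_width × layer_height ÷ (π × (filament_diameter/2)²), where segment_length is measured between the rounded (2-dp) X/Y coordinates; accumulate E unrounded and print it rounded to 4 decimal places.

G0 X0.00 Y0.00 Z0.28
G1 X19.50 Y0.00 E1.3620
G1 X19.50 Y5.00 E1.7112
G1 X0.00 Y5.00 E3.0732
G1 X0.00 Y0.00 E3.4225

At z = 0.28 mm: the cube is present — its section is the full 19.5×5 rectangle; the cylinder at (2, 1) is absent (z outside [2, 20.5]); the cube at (10, 9) is not intersected at this z (z outside [2.5, 9]); the cylinder at (-4, 2.5) is absent (z outside [1, 12]); Merging all regions: only the 19.5×5 cube is present, so the union is just that shape — 1 connected region. The outline is a single polygon with 4 vertices. Extrusion per mm of travel: 0.6 × 0.28 / (π × 0.875²) = 0.069846. Accumulating E over each segment gives final E = 3.4225.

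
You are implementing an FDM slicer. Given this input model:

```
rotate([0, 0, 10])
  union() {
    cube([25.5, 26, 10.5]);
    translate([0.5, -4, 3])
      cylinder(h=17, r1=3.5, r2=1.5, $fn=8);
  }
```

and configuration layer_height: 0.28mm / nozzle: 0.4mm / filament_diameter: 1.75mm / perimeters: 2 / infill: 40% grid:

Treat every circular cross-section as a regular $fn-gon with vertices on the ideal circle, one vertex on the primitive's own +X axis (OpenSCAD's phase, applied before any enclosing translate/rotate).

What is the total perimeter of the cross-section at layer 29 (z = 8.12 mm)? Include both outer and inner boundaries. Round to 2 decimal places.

120.74 mm

At z = 8.12 mm: the 25.5×26 cube contributes its full rectangle (perimeter 103.00 mm); the cone at (0.5, -4) (r1=3.5→r2=1.5) has section circumradius 2.898 here — a regular 8-gon (perimeter = 2·8·2.898·sin(180°/8) = 17.74 mm); Taking the union: the 2 present regions are separate (no shared area or edge), so areas and boundary lengths simply add and each stays a separate island — boundary = 120.74 mm; (rotated 10° about Z; rotation is an isometry so areas/perimeters/island counts are preserved). Overall, the cross-section has 2 separate islands. Total boundary length (outer) = 120.74 mm.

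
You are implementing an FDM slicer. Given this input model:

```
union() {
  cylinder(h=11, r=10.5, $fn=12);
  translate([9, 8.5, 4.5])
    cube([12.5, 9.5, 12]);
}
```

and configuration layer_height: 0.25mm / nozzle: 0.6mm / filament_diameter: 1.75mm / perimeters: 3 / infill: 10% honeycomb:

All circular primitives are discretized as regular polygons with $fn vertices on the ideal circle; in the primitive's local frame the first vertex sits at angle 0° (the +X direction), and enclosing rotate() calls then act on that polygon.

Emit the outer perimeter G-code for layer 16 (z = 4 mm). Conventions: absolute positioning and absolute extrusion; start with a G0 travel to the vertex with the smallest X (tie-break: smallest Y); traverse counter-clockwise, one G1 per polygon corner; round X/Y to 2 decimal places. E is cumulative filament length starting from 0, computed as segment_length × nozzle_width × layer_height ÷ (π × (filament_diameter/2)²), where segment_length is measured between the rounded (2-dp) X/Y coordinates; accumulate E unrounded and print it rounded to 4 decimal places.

At z = 4 mm: the r=10.5 cylinder contributes a regular 12-gon of circumradius 10.5; the cube at (9, 8.5) does not reach this height (z outside [4.5, 16.5]); Taking the union: only the r=10.5 cylinder is present, so the union is just that shape — 1 connected region. The outline is a single polygon with 12 vertices. Extrusion per mm of travel: 0.6 × 0.25 / (π × 0.875²) = 0.062363. Accumulating E over each segment gives final E = 4.0667.

G0 X-10.50 Y0.00 Z4.00
G1 X-9.09 Y-5.25 E0.3390
G1 X-5.25 Y-9.09 E0.6777
G1 X0.00 Y-10.50 E1.0167
G1 X5.25 Y-9.09 E1.3557
G1 X9.09 Y-5.25 E1.6944
G1 X10.50 Y0.00 E2.0334
G1 X9.09 Y5.25 E2.3724
G1 X5.25 Y9.09 E2.7110
G1 X0.00 Y10.50 E3.0500
G1 X-5.25 Y9.09 E3.3890
G1 X-9.09 Y5.25 E3.7277
G1 X-10.50 Y0.00 E4.0667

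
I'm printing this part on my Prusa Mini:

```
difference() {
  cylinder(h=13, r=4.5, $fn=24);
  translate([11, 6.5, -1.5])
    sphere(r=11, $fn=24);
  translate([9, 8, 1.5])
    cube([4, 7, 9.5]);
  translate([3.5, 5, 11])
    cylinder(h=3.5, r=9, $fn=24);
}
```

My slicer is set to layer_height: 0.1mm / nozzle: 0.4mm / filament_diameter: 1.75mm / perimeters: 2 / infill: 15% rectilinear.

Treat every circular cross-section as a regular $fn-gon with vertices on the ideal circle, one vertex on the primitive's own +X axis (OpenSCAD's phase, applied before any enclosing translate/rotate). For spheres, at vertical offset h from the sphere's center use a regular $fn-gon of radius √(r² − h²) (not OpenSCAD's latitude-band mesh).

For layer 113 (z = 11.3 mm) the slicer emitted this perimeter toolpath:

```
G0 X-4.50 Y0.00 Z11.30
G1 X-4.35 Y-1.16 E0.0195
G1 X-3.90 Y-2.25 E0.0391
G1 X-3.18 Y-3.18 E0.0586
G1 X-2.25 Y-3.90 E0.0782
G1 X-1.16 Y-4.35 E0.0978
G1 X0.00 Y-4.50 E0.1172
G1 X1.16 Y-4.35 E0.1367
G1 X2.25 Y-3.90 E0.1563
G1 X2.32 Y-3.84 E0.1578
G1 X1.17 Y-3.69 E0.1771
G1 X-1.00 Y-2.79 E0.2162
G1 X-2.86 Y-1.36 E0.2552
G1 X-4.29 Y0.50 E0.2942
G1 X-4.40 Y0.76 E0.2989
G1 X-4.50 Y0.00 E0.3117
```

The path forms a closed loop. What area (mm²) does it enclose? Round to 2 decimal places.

9.90 mm²

Apply the shoelace formula to the sequence of (X, Y) vertices; enclosed area = 9.90 mm².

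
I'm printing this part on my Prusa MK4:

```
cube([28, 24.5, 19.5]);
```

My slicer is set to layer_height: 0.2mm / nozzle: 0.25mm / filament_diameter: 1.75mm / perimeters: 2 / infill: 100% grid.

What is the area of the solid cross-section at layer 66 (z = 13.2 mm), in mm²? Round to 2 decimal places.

At z = 13.2 mm: the 28×24.5 cube contributes its full rectangle (area 686.00 mm²). Overall, the cross-section is a single solid region. Net area = 686.00 mm².

686.00 mm²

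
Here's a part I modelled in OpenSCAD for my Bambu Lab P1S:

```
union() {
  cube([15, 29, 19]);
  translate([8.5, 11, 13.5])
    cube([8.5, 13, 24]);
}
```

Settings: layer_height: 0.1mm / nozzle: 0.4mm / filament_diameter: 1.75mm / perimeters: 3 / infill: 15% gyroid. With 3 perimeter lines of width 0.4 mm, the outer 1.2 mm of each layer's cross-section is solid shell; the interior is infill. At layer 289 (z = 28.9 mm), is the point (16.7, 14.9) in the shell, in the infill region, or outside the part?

shell

At z = 28.9 mm: the cube does not reach this height (z outside [0, 19]); the cube at (8.5, 11) is present — its section is the full 8.5×13 rectangle; Combining (union): only the 8.5×13 cube at (8.5, 11) is present, so the union is just that shape — 1 connected region. Overall, the cross-section is a single solid region. The nearest boundary edge runs (17.00, 11.00)→(17.00, 24.00); distance from the point to it = 0.30 mm. The point is inside the cross-section, 0.30 mm from the nearest boundary — within the 1.2 mm shell band (3 × 0.4).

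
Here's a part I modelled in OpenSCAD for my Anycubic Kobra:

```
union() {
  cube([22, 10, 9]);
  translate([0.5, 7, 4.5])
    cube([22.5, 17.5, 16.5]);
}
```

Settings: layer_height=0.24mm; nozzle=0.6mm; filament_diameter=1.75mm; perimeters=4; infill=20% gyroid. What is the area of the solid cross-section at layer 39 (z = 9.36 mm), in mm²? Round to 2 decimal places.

At z = 9.36 mm: the cube is absent (z outside [0, 9]); the cube at (0.5, 7) is present — its section is the full 22.5×17.5 rectangle (area 393.75 mm²); Merging all regions: only the 22.5×17.5 cube at (0.5, 7) is present, so the union is just that shape — area = 393.75 mm². Overall, the cross-section is a single solid region. Net area = 393.75 mm².

393.75 mm²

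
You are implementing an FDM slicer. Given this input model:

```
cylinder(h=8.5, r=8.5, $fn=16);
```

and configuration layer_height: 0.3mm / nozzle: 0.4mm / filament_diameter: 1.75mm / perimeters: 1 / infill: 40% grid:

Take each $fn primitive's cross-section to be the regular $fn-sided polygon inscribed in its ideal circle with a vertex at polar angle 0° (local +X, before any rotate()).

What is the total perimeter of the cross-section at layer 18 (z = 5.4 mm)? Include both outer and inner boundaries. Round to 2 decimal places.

At z = 5.4 mm: the cylinder: section is a regular 16-gon, circumradius r=8.5 (perimeter = 2·16·8.500·sin(180°/16) = 53.06 mm). Overall, the cross-section is a single solid region. Total boundary length (outer) = 53.06 mm.

53.06 mm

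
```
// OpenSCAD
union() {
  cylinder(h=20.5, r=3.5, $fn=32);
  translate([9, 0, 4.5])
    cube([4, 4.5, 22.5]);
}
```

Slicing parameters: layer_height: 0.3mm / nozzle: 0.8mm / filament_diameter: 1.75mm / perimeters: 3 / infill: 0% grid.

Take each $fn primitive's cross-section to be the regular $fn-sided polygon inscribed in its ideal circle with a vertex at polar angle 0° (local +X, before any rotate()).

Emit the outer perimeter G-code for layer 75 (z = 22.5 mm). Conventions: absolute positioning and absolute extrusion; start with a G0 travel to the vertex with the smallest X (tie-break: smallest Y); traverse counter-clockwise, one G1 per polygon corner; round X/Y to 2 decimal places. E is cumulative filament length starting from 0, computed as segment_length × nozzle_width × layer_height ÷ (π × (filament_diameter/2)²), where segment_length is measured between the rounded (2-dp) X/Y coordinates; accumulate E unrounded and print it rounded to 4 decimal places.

At z = 22.5 mm: the cylinder is not intersected at this z (z outside [0, 20.5]); the cube at (9, 0) (footprint 4×4.5) is included at this height; Taking the union: only the 4×4.5 cube at (9, 0) is present, so the union is just that shape — 1 connected region. The outline is a single polygon with 4 vertices. Extrusion per mm of travel: 0.8 × 0.3 / (π × 0.875²) = 0.099780. Accumulating E over each segment gives final E = 1.6963.

G0 X9.00 Y0.00 Z22.50
G1 X13.00 Y0.00 E0.3991
G1 X13.00 Y4.50 E0.8481
G1 X9.00 Y4.50 E1.2473
G1 X9.00 Y0.00 E1.6963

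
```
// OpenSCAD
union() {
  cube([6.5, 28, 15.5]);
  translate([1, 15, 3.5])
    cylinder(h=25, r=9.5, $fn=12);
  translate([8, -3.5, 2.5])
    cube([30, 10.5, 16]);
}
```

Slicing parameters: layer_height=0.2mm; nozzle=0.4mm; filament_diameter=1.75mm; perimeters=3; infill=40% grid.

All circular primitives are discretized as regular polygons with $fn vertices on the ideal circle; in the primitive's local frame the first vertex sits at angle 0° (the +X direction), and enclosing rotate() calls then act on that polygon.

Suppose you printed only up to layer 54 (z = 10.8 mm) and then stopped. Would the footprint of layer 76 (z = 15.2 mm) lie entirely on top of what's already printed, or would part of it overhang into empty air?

Compare the two slices. At z = 10.8: the 6.5×28 cube contributes its full rectangle (area 182.00 mm²); the r=9.5 cylinder at (1, 15) contributes a regular 12-gon of circumradius 9.5 (area = (12/2)·9.500²·sin(360°/12) = 270.75 mm²); the 30×10.5 cube at (8, -3.5) contributes its full rectangle (area 315.00 mm²); Taking the union: the regions partially overlap — summed areas 767.75 mm² minus the doubly-counted overlap 114.71 mm² gives 653.04 mm² — area = 653.04 mm². At z = 15.2: the 6.5×28 cube contributes its full rectangle (area 182.00 mm²); the r=9.5 cylinder at (1, 15) gives a regular 12-gon of circumradius 9.5 (constant along its height) (area = (12/2)·9.500²·sin(360°/12) = 270.75 mm²); the 30×10.5 cube at (8, -3.5) contributes its full rectangle (area 315.00 mm²); Taking the union: the regions partially overlap — summed areas 767.75 mm² minus the doubly-counted overlap 114.71 mm² gives 653.04 mm² — area = 653.04 mm². Checking containment: the cross-section at z = 15.2 is a subset of the cross-section at z = 10.8.

entirely on top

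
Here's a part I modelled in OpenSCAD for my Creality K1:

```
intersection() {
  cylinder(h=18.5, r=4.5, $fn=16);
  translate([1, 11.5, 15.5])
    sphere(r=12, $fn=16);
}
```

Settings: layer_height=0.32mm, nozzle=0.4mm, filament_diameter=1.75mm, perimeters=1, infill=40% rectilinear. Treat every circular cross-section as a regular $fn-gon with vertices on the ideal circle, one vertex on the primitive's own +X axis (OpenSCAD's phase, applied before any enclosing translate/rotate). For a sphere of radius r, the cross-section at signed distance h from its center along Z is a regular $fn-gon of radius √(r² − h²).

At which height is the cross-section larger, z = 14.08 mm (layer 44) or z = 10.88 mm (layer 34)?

Layer 44 (z = 14.08): the cylinder: section is a regular 16-gon, circumradius r=4.5 (area = (16/2)·4.500²·sin(360°/16) = 61.99 mm²); the sphere at (1, 11.5): section is a regular 16-gon, circumradius = √(r²−h²) = √(12²−1.42²) = 11.916 (area = (16/2)·11.916²·sin(360°/16) = 434.68 mm²); Taking the intersection: the r=12 sphere at (1, 11.5) partially overlaps the r=4.5 cylinder; clipping to the common part keeps 30.42 mm² — area = 30.42 mm². So its area = 30.42 mm². Layer 34 (z = 10.88): the r=4.5 cylinder gives a regular 16-gon of circumradius 4.5 (constant along its height) (area = (16/2)·4.500²·sin(360°/16) = 61.99 mm²); the r=12 sphere at (1, 11.5) contributes a regular 16-gon of circumradius √(12²−4.62²) = 11.075 (area = (16/2)·11.075²·sin(360°/16) = 375.51 mm²); Taking the intersection: the r=12 sphere at (1, 11.5) partially overlaps the r=4.5 cylinder; clipping to the common part keeps 23.09 mm² — area = 23.09 mm². So its area = 23.09 mm². Layer 44 is larger (30.42 vs 23.09 mm²).

layer 44 (z = 14.08 mm)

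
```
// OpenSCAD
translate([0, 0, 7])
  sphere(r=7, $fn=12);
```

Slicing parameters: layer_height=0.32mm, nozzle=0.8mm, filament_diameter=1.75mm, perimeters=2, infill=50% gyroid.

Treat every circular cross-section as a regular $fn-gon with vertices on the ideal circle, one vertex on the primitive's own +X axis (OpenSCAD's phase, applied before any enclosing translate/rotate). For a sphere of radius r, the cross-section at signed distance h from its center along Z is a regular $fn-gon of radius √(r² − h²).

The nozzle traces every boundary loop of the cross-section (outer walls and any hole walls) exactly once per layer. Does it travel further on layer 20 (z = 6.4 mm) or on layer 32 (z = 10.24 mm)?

Layer 20 (z = 6.4): the r=7 sphere contributes a regular 12-gon of circumradius √(7²−0.6²) = 6.974 (perimeter = 2·12·6.974·sin(180°/12) = 43.32 mm). So its perimeter = 43.32 mm. Layer 32 (z = 10.24): the r=7 sphere contributes a regular 12-gon of circumradius √(7²−3.24²) = 6.205 (perimeter = 2·12·6.205·sin(180°/12) = 38.54 mm). So its perimeter = 38.54 mm. Layer 20 is larger (43.32 vs 38.54 mm).

layer 20 (z = 6.4 mm)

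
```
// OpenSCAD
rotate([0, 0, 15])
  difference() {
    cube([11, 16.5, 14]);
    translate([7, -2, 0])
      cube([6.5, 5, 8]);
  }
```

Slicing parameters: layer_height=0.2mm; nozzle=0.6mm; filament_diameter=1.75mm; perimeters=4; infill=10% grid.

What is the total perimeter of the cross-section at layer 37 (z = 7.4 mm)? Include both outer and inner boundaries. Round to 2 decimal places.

At z = 7.4 mm: the cube (footprint 11×16.5) is included at this height (perimeter 55.00 mm); the cube at (7, -2) (footprint 6.5×5) is included at this height (perimeter 23.00 mm); Subtracting the remaining from the first: starting from the 11×16.5 cube, the 6.5×5 cube at (7, -2) partially overlaps it — only the 12.00 mm² overlap (of its 32.50 mm²) is removed, clipping the outline — boundary = 55.00 mm; (whole slice rotated 15° about Z — lengths, areas and connectivity unchanged). Overall, the cross-section is a single solid region. Total boundary length (outer) = 55.00 mm.

55.00 mm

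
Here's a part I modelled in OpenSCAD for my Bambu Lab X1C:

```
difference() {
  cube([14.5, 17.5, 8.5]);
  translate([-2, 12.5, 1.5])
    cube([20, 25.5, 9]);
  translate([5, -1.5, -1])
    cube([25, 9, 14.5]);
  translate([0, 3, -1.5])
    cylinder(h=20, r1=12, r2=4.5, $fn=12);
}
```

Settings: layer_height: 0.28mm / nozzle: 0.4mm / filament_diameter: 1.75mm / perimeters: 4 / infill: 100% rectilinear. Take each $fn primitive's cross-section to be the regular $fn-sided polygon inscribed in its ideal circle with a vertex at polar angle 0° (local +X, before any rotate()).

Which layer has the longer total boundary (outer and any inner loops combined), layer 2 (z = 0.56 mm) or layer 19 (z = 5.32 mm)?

Layer 2 (z = 0.56): the cube (footprint 14.5×17.5) is included at this height (perimeter 64.00 mm); the cube at (-2, 12.5) is not intersected at this z (z outside [1.5, 10.5]); the cube at (5, -1.5) (footprint 25×9) is included at this height (perimeter 68.00 mm); the cone at (0, 3) (r1=12→r2=4.5) has section circumradius 11.227 here — a regular 12-gon (perimeter = 2·12·11.227·sin(180°/12) = 69.74 mm); Taking the first minus the rest: starting from the 14.5×17.5 cube, the 25×9 cube at (5, -1.5) partially overlaps it — only the 71.25 mm² overlap (of its 225.00 mm²) is removed, clipping the outline; the cone at (0, 3) partially overlaps it — only the 84.23 mm² overlap (of its 378.17 mm²) is removed, clipping the outline — boundary = 45.03 mm. So its perimeter = 45.03 mm. Layer 19 (z = 5.32): the cube is present — its section is the full 14.5×17.5 rectangle (perimeter 64.00 mm); the cube at (-2, 12.5) (footprint 20×25.5) is included at this height (perimeter 91.00 mm); the 25×9 cube at (5, -1.5) contributes its full rectangle (perimeter 68.00 mm); the cone at (0, 3) contributes a regular 12-gon of circumradius 9.442 (interpolated between r1=12 and r2=4.5 at t=0.341) (perimeter = 2·12·9.442·sin(180°/12) = 58.65 mm); Subtracting the remaining from the first: starting from the 14.5×17.5 cube, the 20×25.5 cube at (-2, 12.5) partially overlaps it — only the 72.50 mm² overlap (of its 510.00 mm²) is removed, clipping the outline; the 25×9 cube at (5, -1.5) partially overlaps it — only the 71.25 mm² overlap (of its 225.00 mm²) is removed, clipping the outline; the cone at (0, 3) partially overlaps it — only the 64.59 mm² overlap (of its 267.48 mm²) is removed, clipping the outline — boundary = 35.83 mm. So its perimeter = 35.83 mm. Layer 2 is larger (45.03 vs 35.83 mm).

layer 2 (z = 0.56 mm)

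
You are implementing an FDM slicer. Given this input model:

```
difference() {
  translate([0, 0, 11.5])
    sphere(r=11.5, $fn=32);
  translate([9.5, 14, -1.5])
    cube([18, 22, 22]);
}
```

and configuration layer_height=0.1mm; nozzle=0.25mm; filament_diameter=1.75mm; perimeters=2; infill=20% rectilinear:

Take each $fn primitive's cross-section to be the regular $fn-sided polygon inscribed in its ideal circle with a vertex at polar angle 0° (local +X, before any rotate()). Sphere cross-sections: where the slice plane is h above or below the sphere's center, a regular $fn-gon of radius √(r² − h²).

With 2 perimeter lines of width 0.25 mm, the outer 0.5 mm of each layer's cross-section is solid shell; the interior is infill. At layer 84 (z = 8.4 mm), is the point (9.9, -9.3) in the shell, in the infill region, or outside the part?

outside

At z = 8.4 mm: the sphere: section is a regular 32-gon, circumradius = √(r²−h²) = √(11.5²−3.1²) = 11.074; the cube at (9.5, 14) (footprint 18×22) is included at this height; Taking the first minus the rest: starting from the r=11.5 sphere, the 18×22 cube at (9.5, 14) misses the remaining region (no effect) — 1 connected region. Overall, the cross-section is a single solid region. The nearest boundary edge runs (9.21, -6.15)→(7.83, -7.83); distance from the point to it = 2.53 mm. The point is not inside any of the regions above, so it lies outside the cross-section (2.53 mm from the nearest boundary).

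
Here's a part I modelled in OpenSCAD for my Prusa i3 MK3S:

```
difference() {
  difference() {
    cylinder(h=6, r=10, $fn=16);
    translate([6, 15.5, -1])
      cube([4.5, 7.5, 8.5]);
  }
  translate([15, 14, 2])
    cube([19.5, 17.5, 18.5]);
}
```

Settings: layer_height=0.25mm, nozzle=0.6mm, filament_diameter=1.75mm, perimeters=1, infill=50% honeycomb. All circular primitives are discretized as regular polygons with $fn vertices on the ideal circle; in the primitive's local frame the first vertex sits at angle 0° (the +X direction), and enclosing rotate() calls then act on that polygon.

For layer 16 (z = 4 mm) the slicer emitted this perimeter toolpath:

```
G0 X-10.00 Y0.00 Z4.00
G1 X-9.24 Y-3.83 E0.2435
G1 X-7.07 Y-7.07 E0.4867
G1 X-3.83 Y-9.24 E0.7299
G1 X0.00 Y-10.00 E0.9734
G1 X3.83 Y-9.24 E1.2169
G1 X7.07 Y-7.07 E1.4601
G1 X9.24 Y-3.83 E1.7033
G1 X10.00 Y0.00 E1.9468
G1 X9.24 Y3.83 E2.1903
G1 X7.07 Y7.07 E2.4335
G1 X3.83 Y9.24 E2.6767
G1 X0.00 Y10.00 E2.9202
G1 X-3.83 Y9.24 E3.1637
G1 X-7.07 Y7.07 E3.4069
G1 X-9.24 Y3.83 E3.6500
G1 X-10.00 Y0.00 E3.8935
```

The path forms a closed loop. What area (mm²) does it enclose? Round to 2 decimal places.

306.19 mm²

Apply the shoelace formula to the sequence of (X, Y) vertices; enclosed area = 306.19 mm².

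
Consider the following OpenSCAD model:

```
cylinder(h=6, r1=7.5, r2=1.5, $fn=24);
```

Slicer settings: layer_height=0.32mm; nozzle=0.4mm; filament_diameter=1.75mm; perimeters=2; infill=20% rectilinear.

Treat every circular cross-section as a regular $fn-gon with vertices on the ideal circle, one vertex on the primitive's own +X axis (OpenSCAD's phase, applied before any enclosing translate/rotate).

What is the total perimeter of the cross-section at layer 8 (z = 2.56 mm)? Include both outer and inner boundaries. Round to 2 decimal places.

30.95 mm

At z = 2.56 mm: the cone contributes a regular 24-gon of circumradius 4.940 (interpolated between r1=7.5 and r2=1.5 at t=0.427) (perimeter = 2·24·4.940·sin(180°/24) = 30.95 mm). Overall, the cross-section is a single solid region. Total boundary length (outer) = 30.95 mm.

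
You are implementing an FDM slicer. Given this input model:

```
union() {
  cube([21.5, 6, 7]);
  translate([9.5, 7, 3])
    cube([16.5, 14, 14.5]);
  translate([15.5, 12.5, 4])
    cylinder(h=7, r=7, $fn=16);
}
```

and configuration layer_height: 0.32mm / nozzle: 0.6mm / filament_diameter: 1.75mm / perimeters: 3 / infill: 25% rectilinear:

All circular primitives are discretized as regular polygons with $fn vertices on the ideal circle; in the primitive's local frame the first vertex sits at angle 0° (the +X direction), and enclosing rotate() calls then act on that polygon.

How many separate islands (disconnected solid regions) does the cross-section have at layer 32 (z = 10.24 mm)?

1

At z = 10.24 mm: the cube is not intersected at this z (z outside [0, 7]); the cube at (9.5, 7) is present — its section is the full 16.5×14 rectangle; the r=7 cylinder at (15.5, 12.5) gives a regular 16-gon of circumradius 7 (constant along its height); Combining (union): the regions partially overlap (shared area 137.75 mm²), so overlapping operands fuse into one piece — 1 connected region. Overall, the cross-section is a single solid region. Island count = 1.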